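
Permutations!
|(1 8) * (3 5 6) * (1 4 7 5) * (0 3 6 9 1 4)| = 8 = |(0 3 4 7 5 9 1 8)|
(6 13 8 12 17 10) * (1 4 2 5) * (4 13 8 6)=(1 13 6 8 12 17 10 4 2 5)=[0, 13, 5, 3, 2, 1, 8, 7, 12, 9, 4, 11, 17, 6, 14, 15, 16, 10]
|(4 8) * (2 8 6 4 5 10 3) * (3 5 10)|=10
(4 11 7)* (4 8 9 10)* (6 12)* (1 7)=[0, 7, 2, 3, 11, 5, 12, 8, 9, 10, 4, 1, 6]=(1 7 8 9 10 4 11)(6 12)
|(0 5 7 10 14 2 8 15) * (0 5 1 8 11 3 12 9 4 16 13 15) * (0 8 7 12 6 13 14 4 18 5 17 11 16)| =60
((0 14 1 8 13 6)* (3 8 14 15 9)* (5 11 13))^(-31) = (0 5 15 11 9 13 3 6 8)(1 14)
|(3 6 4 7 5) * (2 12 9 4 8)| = 9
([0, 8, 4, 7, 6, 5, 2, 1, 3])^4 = (8)(2 4 6)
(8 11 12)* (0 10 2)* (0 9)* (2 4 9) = [10, 1, 2, 3, 9, 5, 6, 7, 11, 0, 4, 12, 8] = (0 10 4 9)(8 11 12)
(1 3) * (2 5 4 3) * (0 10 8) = [10, 2, 5, 1, 3, 4, 6, 7, 0, 9, 8] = (0 10 8)(1 2 5 4 3)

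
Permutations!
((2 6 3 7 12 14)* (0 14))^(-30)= (0 7 6 14 12 3 2)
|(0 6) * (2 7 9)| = |(0 6)(2 7 9)| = 6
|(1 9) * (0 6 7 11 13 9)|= |(0 6 7 11 13 9 1)|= 7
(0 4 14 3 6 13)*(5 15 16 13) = [4, 1, 2, 6, 14, 15, 5, 7, 8, 9, 10, 11, 12, 0, 3, 16, 13] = (0 4 14 3 6 5 15 16 13)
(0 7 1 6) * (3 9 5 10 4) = (0 7 1 6)(3 9 5 10 4) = [7, 6, 2, 9, 3, 10, 0, 1, 8, 5, 4]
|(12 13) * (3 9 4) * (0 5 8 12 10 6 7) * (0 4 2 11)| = 13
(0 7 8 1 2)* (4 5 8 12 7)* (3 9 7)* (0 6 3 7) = (0 4 5 8 1 2 6 3 9)(7 12) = [4, 2, 6, 9, 5, 8, 3, 12, 1, 0, 10, 11, 7]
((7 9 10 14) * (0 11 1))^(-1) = ((0 11 1)(7 9 10 14))^(-1) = (0 1 11)(7 14 10 9)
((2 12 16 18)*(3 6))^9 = ((2 12 16 18)(3 6))^9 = (2 12 16 18)(3 6)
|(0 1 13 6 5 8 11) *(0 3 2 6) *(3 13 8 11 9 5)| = 21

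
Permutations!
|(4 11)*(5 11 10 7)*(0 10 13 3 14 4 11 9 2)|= 12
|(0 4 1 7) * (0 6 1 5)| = |(0 4 5)(1 7 6)| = 3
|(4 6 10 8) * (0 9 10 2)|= |(0 9 10 8 4 6 2)|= 7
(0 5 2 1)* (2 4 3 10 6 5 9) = [9, 0, 1, 10, 3, 4, 5, 7, 8, 2, 6] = (0 9 2 1)(3 10 6 5 4)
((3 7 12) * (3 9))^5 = (3 7 12 9)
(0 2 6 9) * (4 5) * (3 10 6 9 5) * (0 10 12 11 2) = (2 9 10 6 5 4 3 12 11) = [0, 1, 9, 12, 3, 4, 5, 7, 8, 10, 6, 2, 11]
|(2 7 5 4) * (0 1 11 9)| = 4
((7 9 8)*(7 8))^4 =(9) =((7 9))^4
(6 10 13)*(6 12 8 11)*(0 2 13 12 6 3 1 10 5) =(0 2 13 6 5)(1 10 12 8 11 3) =[2, 10, 13, 1, 4, 0, 5, 7, 11, 9, 12, 3, 8, 6]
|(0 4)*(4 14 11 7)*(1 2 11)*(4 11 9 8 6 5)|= 18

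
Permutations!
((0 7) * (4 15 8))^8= ((0 7)(4 15 8))^8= (4 8 15)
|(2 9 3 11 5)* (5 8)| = 6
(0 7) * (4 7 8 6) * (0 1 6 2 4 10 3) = (0 8 2 4 7 1 6 10 3) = [8, 6, 4, 0, 7, 5, 10, 1, 2, 9, 3]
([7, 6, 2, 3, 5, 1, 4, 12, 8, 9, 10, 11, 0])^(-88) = [12, 1, 2, 3, 4, 5, 6, 0, 8, 9, 10, 11, 7]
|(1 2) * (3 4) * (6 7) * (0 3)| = |(0 3 4)(1 2)(6 7)| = 6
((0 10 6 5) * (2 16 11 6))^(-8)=((0 10 2 16 11 6 5))^(-8)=(0 5 6 11 16 2 10)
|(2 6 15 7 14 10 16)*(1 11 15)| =|(1 11 15 7 14 10 16 2 6)| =9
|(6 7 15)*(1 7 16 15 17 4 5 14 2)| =21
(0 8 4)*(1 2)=(0 8 4)(1 2)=[8, 2, 1, 3, 0, 5, 6, 7, 4]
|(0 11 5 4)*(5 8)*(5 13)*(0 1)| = 7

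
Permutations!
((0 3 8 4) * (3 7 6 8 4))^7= ((0 7 6 8 3 4))^7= (0 7 6 8 3 4)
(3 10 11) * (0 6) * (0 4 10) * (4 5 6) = (0 4 10 11 3)(5 6) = [4, 1, 2, 0, 10, 6, 5, 7, 8, 9, 11, 3]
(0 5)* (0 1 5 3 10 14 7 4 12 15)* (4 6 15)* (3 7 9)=[7, 5, 2, 10, 12, 1, 15, 6, 8, 3, 14, 11, 4, 13, 9, 0]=(0 7 6 15)(1 5)(3 10 14 9)(4 12)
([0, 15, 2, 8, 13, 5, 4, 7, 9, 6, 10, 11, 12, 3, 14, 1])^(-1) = [0, 15, 2, 13, 6, 5, 9, 7, 3, 8, 10, 11, 12, 4, 14, 1]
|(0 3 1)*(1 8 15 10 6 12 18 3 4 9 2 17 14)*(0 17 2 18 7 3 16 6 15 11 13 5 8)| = |(0 4 9 18 16 6 12 7 3)(1 17 14)(5 8 11 13)(10 15)| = 36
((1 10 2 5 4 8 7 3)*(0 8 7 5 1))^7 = ((0 8 5 4 7 3)(1 10 2))^7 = (0 8 5 4 7 3)(1 10 2)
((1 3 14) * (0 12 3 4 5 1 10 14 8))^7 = ((0 12 3 8)(1 4 5)(10 14))^7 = (0 8 3 12)(1 4 5)(10 14)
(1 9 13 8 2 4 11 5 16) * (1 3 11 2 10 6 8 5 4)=(1 9 13 5 16 3 11 4 2)(6 8 10)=[0, 9, 1, 11, 2, 16, 8, 7, 10, 13, 6, 4, 12, 5, 14, 15, 3]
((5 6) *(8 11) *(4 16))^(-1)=((4 16)(5 6)(8 11))^(-1)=(4 16)(5 6)(8 11)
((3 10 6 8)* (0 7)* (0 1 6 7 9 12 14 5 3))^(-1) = (0 8 6 1 7 10 3 5 14 12 9) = ((0 9 12 14 5 3 10 7 1 6 8))^(-1)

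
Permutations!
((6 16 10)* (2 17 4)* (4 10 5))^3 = (2 6 4 10 5 17 16)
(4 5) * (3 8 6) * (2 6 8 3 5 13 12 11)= (2 6 5 4 13 12 11)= [0, 1, 6, 3, 13, 4, 5, 7, 8, 9, 10, 2, 11, 12]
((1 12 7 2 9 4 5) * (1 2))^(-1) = ((1 12 7)(2 9 4 5))^(-1) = (1 7 12)(2 5 4 9)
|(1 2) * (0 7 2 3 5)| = |(0 7 2 1 3 5)| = 6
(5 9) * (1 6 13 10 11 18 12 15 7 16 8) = (1 6 13 10 11 18 12 15 7 16 8)(5 9) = [0, 6, 2, 3, 4, 9, 13, 16, 1, 5, 11, 18, 15, 10, 14, 7, 8, 17, 12]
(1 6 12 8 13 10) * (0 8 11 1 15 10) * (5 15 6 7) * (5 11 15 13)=(0 8 5 13)(1 7 11)(6 12 15 10)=[8, 7, 2, 3, 4, 13, 12, 11, 5, 9, 6, 1, 15, 0, 14, 10]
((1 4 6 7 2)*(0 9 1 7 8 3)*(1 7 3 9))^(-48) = ((0 1 4 6 8 9 7 2 3))^(-48) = (0 7 6)(1 2 8)(3 9 4)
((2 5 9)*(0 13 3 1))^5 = (0 13 3 1)(2 9 5)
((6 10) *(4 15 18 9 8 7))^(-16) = (4 18 8)(7 15 9)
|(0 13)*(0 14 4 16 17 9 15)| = |(0 13 14 4 16 17 9 15)| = 8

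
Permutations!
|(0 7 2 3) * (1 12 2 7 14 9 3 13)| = |(0 14 9 3)(1 12 2 13)| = 4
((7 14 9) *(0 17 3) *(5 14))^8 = (0 3 17)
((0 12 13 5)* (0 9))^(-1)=((0 12 13 5 9))^(-1)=(0 9 5 13 12)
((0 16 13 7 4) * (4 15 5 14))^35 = (0 7 14 16 15 4 13 5)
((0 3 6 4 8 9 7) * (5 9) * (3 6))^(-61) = ((0 6 4 8 5 9 7))^(-61) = (0 4 5 7 6 8 9)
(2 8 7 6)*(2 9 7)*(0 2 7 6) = (0 2 8 7)(6 9) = [2, 1, 8, 3, 4, 5, 9, 0, 7, 6]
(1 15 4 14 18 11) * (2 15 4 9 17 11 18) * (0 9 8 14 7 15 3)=(18)(0 9 17 11 1 4 7 15 8 14 2 3)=[9, 4, 3, 0, 7, 5, 6, 15, 14, 17, 10, 1, 12, 13, 2, 8, 16, 11, 18]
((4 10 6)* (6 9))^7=(4 6 9 10)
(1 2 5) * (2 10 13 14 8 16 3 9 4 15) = (1 10 13 14 8 16 3 9 4 15 2 5) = [0, 10, 5, 9, 15, 1, 6, 7, 16, 4, 13, 11, 12, 14, 8, 2, 3]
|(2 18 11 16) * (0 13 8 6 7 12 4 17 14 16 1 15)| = |(0 13 8 6 7 12 4 17 14 16 2 18 11 1 15)| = 15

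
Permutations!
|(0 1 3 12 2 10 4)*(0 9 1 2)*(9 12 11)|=|(0 2 10 4 12)(1 3 11 9)|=20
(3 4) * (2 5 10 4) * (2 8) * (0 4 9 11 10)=(0 4 3 8 2 5)(9 11 10)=[4, 1, 5, 8, 3, 0, 6, 7, 2, 11, 9, 10]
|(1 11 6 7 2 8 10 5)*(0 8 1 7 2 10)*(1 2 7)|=6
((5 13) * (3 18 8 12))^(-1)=(3 12 8 18)(5 13)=((3 18 8 12)(5 13))^(-1)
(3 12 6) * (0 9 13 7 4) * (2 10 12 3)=(0 9 13 7 4)(2 10 12 6)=[9, 1, 10, 3, 0, 5, 2, 4, 8, 13, 12, 11, 6, 7]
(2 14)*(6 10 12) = (2 14)(6 10 12) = [0, 1, 14, 3, 4, 5, 10, 7, 8, 9, 12, 11, 6, 13, 2]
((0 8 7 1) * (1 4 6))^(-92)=(0 6 7)(1 4 8)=((0 8 7 4 6 1))^(-92)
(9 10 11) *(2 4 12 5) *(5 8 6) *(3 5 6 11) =(2 4 12 8 11 9 10 3 5) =[0, 1, 4, 5, 12, 2, 6, 7, 11, 10, 3, 9, 8]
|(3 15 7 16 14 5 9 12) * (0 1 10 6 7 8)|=|(0 1 10 6 7 16 14 5 9 12 3 15 8)|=13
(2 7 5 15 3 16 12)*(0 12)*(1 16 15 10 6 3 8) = (0 12 2 7 5 10 6 3 15 8 1 16) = [12, 16, 7, 15, 4, 10, 3, 5, 1, 9, 6, 11, 2, 13, 14, 8, 0]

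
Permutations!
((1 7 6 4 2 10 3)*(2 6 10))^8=((1 7 10 3)(4 6))^8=(10)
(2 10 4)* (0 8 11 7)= [8, 1, 10, 3, 2, 5, 6, 0, 11, 9, 4, 7]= (0 8 11 7)(2 10 4)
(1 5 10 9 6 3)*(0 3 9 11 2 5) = (0 3 1)(2 5 10 11)(6 9) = [3, 0, 5, 1, 4, 10, 9, 7, 8, 6, 11, 2]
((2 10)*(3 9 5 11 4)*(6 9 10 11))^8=(2 3 11 10 4)(5 9 6)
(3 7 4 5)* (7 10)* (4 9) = (3 10 7 9 4 5) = [0, 1, 2, 10, 5, 3, 6, 9, 8, 4, 7]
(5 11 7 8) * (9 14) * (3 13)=(3 13)(5 11 7 8)(9 14)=[0, 1, 2, 13, 4, 11, 6, 8, 5, 14, 10, 7, 12, 3, 9]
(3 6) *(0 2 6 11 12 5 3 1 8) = (0 2 6 1 8)(3 11 12 5) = [2, 8, 6, 11, 4, 3, 1, 7, 0, 9, 10, 12, 5]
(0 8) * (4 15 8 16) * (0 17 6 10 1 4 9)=[16, 4, 2, 3, 15, 5, 10, 7, 17, 0, 1, 11, 12, 13, 14, 8, 9, 6]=(0 16 9)(1 4 15 8 17 6 10)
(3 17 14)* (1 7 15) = [0, 7, 2, 17, 4, 5, 6, 15, 8, 9, 10, 11, 12, 13, 3, 1, 16, 14] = (1 7 15)(3 17 14)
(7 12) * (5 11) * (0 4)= [4, 1, 2, 3, 0, 11, 6, 12, 8, 9, 10, 5, 7]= (0 4)(5 11)(7 12)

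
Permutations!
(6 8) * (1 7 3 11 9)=[0, 7, 2, 11, 4, 5, 8, 3, 6, 1, 10, 9]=(1 7 3 11 9)(6 8)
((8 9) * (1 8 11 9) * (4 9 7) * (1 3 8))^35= ((3 8)(4 9 11 7))^35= (3 8)(4 7 11 9)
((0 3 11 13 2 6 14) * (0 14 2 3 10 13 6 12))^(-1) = (14)(0 12 2 6 11 3 13 10)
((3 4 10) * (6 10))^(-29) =(3 10 6 4)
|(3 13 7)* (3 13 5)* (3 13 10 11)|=|(3 5 13 7 10 11)|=6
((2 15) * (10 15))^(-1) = (2 15 10)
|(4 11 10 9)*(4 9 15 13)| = 5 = |(4 11 10 15 13)|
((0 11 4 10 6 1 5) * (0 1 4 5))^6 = (0 5)(1 11) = ((0 11 5 1)(4 10 6))^6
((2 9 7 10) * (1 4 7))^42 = (10)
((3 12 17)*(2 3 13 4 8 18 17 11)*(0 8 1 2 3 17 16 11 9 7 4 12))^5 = (0 3 11 16 18 8)(1 9 17 4 12 2 7 13)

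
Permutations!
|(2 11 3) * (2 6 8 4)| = 6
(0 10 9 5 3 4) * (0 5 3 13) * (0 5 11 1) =[10, 0, 2, 4, 11, 13, 6, 7, 8, 3, 9, 1, 12, 5] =(0 10 9 3 4 11 1)(5 13)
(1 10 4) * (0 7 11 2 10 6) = (0 7 11 2 10 4 1 6) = [7, 6, 10, 3, 1, 5, 0, 11, 8, 9, 4, 2]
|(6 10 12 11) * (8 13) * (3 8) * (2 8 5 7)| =12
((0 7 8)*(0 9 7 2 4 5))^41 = ((0 2 4 5)(7 8 9))^41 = (0 2 4 5)(7 9 8)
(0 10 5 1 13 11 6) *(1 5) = (0 10 1 13 11 6) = [10, 13, 2, 3, 4, 5, 0, 7, 8, 9, 1, 6, 12, 11]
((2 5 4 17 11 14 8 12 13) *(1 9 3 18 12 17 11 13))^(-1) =((1 9 3 18 12)(2 5 4 11 14 8 17 13))^(-1) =(1 12 18 3 9)(2 13 17 8 14 11 4 5)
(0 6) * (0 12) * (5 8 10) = (0 6 12)(5 8 10) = [6, 1, 2, 3, 4, 8, 12, 7, 10, 9, 5, 11, 0]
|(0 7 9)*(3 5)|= 6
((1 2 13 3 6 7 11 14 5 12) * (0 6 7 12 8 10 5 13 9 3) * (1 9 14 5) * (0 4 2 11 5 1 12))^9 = ((0 6)(1 11)(2 14 13 4)(3 7 5 8 10 12 9))^9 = (0 6)(1 11)(2 14 13 4)(3 5 10 9 7 8 12)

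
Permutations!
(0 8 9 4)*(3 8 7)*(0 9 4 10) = [7, 1, 2, 8, 9, 5, 6, 3, 4, 10, 0] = (0 7 3 8 4 9 10)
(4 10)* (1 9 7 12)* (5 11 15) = (1 9 7 12)(4 10)(5 11 15) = [0, 9, 2, 3, 10, 11, 6, 12, 8, 7, 4, 15, 1, 13, 14, 5]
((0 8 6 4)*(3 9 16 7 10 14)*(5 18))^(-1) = (0 4 6 8)(3 14 10 7 16 9)(5 18)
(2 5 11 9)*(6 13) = (2 5 11 9)(6 13) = [0, 1, 5, 3, 4, 11, 13, 7, 8, 2, 10, 9, 12, 6]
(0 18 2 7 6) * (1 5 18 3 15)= (0 3 15 1 5 18 2 7 6)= [3, 5, 7, 15, 4, 18, 0, 6, 8, 9, 10, 11, 12, 13, 14, 1, 16, 17, 2]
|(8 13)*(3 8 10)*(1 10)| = 5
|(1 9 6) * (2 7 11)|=3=|(1 9 6)(2 7 11)|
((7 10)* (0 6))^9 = (0 6)(7 10)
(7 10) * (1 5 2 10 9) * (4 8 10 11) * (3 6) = (1 5 2 11 4 8 10 7 9)(3 6) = [0, 5, 11, 6, 8, 2, 3, 9, 10, 1, 7, 4]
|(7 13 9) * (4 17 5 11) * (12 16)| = 12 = |(4 17 5 11)(7 13 9)(12 16)|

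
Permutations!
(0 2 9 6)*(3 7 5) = (0 2 9 6)(3 7 5) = [2, 1, 9, 7, 4, 3, 0, 5, 8, 6]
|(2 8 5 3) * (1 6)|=|(1 6)(2 8 5 3)|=4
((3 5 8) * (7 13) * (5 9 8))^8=(13)(3 8 9)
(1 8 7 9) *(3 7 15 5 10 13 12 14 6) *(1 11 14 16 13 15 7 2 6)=(1 8 7 9 11 14)(2 6 3)(5 10 15)(12 16 13)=[0, 8, 6, 2, 4, 10, 3, 9, 7, 11, 15, 14, 16, 12, 1, 5, 13]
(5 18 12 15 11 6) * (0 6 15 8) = (0 6 5 18 12 8)(11 15) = [6, 1, 2, 3, 4, 18, 5, 7, 0, 9, 10, 15, 8, 13, 14, 11, 16, 17, 12]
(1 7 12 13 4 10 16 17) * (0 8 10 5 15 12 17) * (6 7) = (0 8 10 16)(1 6 7 17)(4 5 15 12 13) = [8, 6, 2, 3, 5, 15, 7, 17, 10, 9, 16, 11, 13, 4, 14, 12, 0, 1]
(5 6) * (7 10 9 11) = [0, 1, 2, 3, 4, 6, 5, 10, 8, 11, 9, 7] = (5 6)(7 10 9 11)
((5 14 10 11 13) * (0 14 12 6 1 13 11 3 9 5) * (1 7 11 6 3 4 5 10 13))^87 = (14)(3 4)(5 9)(10 12) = ((0 14 13)(3 9 10 4 5 12)(6 7 11))^87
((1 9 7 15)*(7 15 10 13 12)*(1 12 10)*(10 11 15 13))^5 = (1 12 11 9 7 15 13)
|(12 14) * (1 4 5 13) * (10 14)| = 12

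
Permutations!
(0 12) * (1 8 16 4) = (0 12)(1 8 16 4) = [12, 8, 2, 3, 1, 5, 6, 7, 16, 9, 10, 11, 0, 13, 14, 15, 4]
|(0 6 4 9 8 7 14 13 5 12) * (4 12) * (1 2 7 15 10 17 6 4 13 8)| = |(0 4 9 1 2 7 14 8 15 10 17 6 12)(5 13)| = 26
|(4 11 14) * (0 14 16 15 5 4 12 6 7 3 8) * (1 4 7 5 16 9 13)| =|(0 14 12 6 5 7 3 8)(1 4 11 9 13)(15 16)| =40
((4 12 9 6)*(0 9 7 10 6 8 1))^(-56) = (4 6 10 7 12)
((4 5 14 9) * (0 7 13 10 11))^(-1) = (0 11 10 13 7)(4 9 14 5)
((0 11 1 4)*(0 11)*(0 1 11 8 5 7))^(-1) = (11)(0 7 5 8 4 1) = ((11)(0 1 4 8 5 7))^(-1)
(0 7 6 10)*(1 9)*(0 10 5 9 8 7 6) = [6, 8, 2, 3, 4, 9, 5, 0, 7, 1, 10] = (10)(0 6 5 9 1 8 7)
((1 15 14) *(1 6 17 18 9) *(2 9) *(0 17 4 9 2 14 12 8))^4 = (0 6 15 17 4 12 18 9 8 14 1)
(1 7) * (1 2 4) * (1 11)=(1 7 2 4 11)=[0, 7, 4, 3, 11, 5, 6, 2, 8, 9, 10, 1]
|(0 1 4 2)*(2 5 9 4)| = |(0 1 2)(4 5 9)| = 3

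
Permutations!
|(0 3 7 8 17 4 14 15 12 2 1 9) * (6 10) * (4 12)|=|(0 3 7 8 17 12 2 1 9)(4 14 15)(6 10)|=18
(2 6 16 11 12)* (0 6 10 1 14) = (0 6 16 11 12 2 10 1 14) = [6, 14, 10, 3, 4, 5, 16, 7, 8, 9, 1, 12, 2, 13, 0, 15, 11]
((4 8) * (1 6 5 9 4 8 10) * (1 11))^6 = (1 11 10 4 9 5 6)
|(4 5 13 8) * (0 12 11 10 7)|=|(0 12 11 10 7)(4 5 13 8)|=20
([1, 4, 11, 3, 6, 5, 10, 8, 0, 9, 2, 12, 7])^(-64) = [11, 12, 1, 3, 7, 5, 8, 10, 2, 9, 0, 4, 6]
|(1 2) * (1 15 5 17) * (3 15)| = 6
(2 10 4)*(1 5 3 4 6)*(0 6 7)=(0 6 1 5 3 4 2 10 7)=[6, 5, 10, 4, 2, 3, 1, 0, 8, 9, 7]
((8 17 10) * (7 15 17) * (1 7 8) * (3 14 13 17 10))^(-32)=(17)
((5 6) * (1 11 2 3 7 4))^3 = (1 3)(2 4)(5 6)(7 11)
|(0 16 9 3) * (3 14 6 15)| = 7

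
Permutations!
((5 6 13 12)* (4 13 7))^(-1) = ((4 13 12 5 6 7))^(-1) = (4 7 6 5 12 13)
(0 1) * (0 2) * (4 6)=(0 1 2)(4 6)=[1, 2, 0, 3, 6, 5, 4]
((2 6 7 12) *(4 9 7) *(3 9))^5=(2 7 3 6 12 9 4)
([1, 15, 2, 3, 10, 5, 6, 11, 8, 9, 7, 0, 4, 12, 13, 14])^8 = [7, 11, 2, 3, 13, 5, 6, 4, 8, 9, 12, 10, 14, 15, 1, 0]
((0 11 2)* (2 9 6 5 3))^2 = ((0 11 9 6 5 3 2))^2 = (0 9 5 2 11 6 3)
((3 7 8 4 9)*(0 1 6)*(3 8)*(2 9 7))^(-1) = ((0 1 6)(2 9 8 4 7 3))^(-1) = (0 6 1)(2 3 7 4 8 9)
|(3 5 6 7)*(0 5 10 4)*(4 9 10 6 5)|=|(0 4)(3 6 7)(9 10)|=6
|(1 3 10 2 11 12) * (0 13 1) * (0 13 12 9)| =|(0 12 13 1 3 10 2 11 9)| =9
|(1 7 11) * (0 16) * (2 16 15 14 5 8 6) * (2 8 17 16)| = |(0 15 14 5 17 16)(1 7 11)(6 8)| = 6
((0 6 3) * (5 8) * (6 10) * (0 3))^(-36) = ((0 10 6)(5 8))^(-36) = (10)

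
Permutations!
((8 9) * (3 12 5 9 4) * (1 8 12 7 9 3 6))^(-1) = (1 6 4 8)(3 5 12 9 7)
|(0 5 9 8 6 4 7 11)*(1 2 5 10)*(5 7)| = |(0 10 1 2 7 11)(4 5 9 8 6)| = 30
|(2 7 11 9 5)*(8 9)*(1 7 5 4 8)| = |(1 7 11)(2 5)(4 8 9)| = 6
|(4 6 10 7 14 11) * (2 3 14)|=|(2 3 14 11 4 6 10 7)|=8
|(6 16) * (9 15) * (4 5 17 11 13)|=|(4 5 17 11 13)(6 16)(9 15)|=10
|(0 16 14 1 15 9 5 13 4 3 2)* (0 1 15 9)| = 28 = |(0 16 14 15)(1 9 5 13 4 3 2)|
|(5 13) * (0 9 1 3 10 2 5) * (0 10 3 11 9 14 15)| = 12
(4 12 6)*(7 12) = (4 7 12 6) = [0, 1, 2, 3, 7, 5, 4, 12, 8, 9, 10, 11, 6]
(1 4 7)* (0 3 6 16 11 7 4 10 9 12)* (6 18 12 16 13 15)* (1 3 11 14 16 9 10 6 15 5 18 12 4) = (0 11 7 3 12)(1 6 13 5 18 4)(14 16) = [11, 6, 2, 12, 1, 18, 13, 3, 8, 9, 10, 7, 0, 5, 16, 15, 14, 17, 4]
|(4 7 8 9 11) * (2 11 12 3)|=|(2 11 4 7 8 9 12 3)|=8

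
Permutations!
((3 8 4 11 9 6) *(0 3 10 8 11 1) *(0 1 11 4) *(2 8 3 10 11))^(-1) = ((0 10 3 4 2 8)(6 11 9))^(-1) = (0 8 2 4 3 10)(6 9 11)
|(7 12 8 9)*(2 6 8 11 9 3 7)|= |(2 6 8 3 7 12 11 9)|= 8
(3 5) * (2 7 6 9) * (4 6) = [0, 1, 7, 5, 6, 3, 9, 4, 8, 2] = (2 7 4 6 9)(3 5)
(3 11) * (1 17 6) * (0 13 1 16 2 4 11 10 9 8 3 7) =(0 13 1 17 6 16 2 4 11 7)(3 10 9 8) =[13, 17, 4, 10, 11, 5, 16, 0, 3, 8, 9, 7, 12, 1, 14, 15, 2, 6]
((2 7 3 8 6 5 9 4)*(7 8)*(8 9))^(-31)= ((2 9 4)(3 7)(5 8 6))^(-31)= (2 4 9)(3 7)(5 6 8)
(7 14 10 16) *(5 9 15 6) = (5 9 15 6)(7 14 10 16) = [0, 1, 2, 3, 4, 9, 5, 14, 8, 15, 16, 11, 12, 13, 10, 6, 7]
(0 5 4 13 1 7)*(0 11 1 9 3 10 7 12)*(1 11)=(0 5 4 13 9 3 10 7 1 12)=[5, 12, 2, 10, 13, 4, 6, 1, 8, 3, 7, 11, 0, 9]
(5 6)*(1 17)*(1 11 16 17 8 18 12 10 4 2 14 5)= (1 8 18 12 10 4 2 14 5 6)(11 16 17)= [0, 8, 14, 3, 2, 6, 1, 7, 18, 9, 4, 16, 10, 13, 5, 15, 17, 11, 12]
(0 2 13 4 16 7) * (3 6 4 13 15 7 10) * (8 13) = [2, 1, 15, 6, 16, 5, 4, 0, 13, 9, 3, 11, 12, 8, 14, 7, 10] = (0 2 15 7)(3 6 4 16 10)(8 13)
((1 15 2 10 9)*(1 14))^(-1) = ((1 15 2 10 9 14))^(-1) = (1 14 9 10 2 15)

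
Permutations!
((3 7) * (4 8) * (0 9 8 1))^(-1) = ((0 9 8 4 1)(3 7))^(-1) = (0 1 4 8 9)(3 7)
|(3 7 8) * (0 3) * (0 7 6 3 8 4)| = 4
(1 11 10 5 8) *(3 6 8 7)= (1 11 10 5 7 3 6 8)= [0, 11, 2, 6, 4, 7, 8, 3, 1, 9, 5, 10]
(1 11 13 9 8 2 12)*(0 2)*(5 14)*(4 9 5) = (0 2 12 1 11 13 5 14 4 9 8) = [2, 11, 12, 3, 9, 14, 6, 7, 0, 8, 10, 13, 1, 5, 4]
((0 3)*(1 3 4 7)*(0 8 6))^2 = ((0 4 7 1 3 8 6))^2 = (0 7 3 6 4 1 8)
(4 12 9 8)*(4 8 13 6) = (4 12 9 13 6) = [0, 1, 2, 3, 12, 5, 4, 7, 8, 13, 10, 11, 9, 6]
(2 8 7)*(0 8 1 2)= (0 8 7)(1 2)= [8, 2, 1, 3, 4, 5, 6, 0, 7]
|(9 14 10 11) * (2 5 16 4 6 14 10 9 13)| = |(2 5 16 4 6 14 9 10 11 13)| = 10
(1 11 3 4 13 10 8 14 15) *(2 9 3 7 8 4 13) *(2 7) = (1 11 2 9 3 13 10 4 7 8 14 15) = [0, 11, 9, 13, 7, 5, 6, 8, 14, 3, 4, 2, 12, 10, 15, 1]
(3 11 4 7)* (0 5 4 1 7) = (0 5 4)(1 7 3 11) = [5, 7, 2, 11, 0, 4, 6, 3, 8, 9, 10, 1]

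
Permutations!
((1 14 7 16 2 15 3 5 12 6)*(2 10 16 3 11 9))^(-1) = ((1 14 7 3 5 12 6)(2 15 11 9)(10 16))^(-1) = (1 6 12 5 3 7 14)(2 9 11 15)(10 16)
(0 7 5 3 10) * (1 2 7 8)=[8, 2, 7, 10, 4, 3, 6, 5, 1, 9, 0]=(0 8 1 2 7 5 3 10)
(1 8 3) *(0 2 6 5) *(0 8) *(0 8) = (0 2 6 5)(1 8 3) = [2, 8, 6, 1, 4, 0, 5, 7, 3]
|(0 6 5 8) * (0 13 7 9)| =7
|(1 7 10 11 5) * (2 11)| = |(1 7 10 2 11 5)| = 6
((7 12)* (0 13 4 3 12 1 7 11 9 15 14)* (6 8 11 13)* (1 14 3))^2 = (0 8 9 3 13 1 14 6 11 15 12 4 7)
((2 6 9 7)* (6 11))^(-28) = ((2 11 6 9 7))^(-28) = (2 6 7 11 9)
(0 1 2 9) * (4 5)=[1, 2, 9, 3, 5, 4, 6, 7, 8, 0]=(0 1 2 9)(4 5)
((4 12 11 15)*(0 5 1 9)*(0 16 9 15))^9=(0 1 4 11 5 15 12)(9 16)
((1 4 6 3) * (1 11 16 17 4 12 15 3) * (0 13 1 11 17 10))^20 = (0 6 15)(1 16 17)(3 13 11)(4 12 10)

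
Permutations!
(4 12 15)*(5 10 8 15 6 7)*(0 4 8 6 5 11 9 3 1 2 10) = [4, 2, 10, 1, 12, 0, 7, 11, 15, 3, 6, 9, 5, 13, 14, 8] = (0 4 12 5)(1 2 10 6 7 11 9 3)(8 15)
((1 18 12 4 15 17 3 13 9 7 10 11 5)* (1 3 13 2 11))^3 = (1 4 13 10 12 17 7 18 15 9)(2 3 5 11)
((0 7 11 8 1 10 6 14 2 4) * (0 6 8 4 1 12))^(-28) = (0 14 12 6 8 4 10 11 1 7 2)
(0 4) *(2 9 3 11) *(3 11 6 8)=(0 4)(2 9 11)(3 6 8)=[4, 1, 9, 6, 0, 5, 8, 7, 3, 11, 10, 2]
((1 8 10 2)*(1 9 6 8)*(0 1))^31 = ((0 1)(2 9 6 8 10))^31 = (0 1)(2 9 6 8 10)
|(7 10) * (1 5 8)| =6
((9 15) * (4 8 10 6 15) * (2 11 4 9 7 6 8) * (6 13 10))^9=((2 11 4)(6 15 7 13 10 8))^9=(6 13)(7 8)(10 15)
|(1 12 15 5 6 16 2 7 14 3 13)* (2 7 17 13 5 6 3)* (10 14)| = 22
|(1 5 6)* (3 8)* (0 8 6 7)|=7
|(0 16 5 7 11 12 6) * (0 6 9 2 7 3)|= |(0 16 5 3)(2 7 11 12 9)|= 20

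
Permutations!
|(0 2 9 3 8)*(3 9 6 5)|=6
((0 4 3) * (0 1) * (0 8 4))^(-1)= (1 3 4 8)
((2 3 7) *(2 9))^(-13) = (2 9 7 3)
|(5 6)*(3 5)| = |(3 5 6)| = 3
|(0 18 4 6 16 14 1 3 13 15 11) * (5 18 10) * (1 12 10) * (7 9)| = |(0 1 3 13 15 11)(4 6 16 14 12 10 5 18)(7 9)| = 24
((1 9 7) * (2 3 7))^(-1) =(1 7 3 2 9)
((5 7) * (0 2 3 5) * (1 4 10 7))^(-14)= (0 3 1 10)(2 5 4 7)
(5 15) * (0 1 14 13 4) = [1, 14, 2, 3, 0, 15, 6, 7, 8, 9, 10, 11, 12, 4, 13, 5] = (0 1 14 13 4)(5 15)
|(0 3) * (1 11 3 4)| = |(0 4 1 11 3)| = 5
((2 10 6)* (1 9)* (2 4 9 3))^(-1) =(1 9 4 6 10 2 3)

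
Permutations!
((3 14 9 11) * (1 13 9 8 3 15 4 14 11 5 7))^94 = (1 7 5 9 13)(3 14 15)(4 11 8)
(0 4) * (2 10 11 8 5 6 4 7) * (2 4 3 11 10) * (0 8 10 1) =(0 7 4 8 5 6 3 11 10 1) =[7, 0, 2, 11, 8, 6, 3, 4, 5, 9, 1, 10]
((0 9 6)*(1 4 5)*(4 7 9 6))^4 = (1 5 4 9 7)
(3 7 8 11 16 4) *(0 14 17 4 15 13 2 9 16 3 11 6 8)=(0 14 17 4 11 3 7)(2 9 16 15 13)(6 8)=[14, 1, 9, 7, 11, 5, 8, 0, 6, 16, 10, 3, 12, 2, 17, 13, 15, 4]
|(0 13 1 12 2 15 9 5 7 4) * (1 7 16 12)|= 12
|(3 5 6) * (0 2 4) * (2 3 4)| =|(0 3 5 6 4)| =5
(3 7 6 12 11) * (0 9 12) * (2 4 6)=(0 9 12 11 3 7 2 4 6)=[9, 1, 4, 7, 6, 5, 0, 2, 8, 12, 10, 3, 11]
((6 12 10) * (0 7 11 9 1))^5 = (6 10 12) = ((0 7 11 9 1)(6 12 10))^5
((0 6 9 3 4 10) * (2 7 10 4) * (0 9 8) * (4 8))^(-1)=((0 6 4 8)(2 7 10 9 3))^(-1)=(0 8 4 6)(2 3 9 10 7)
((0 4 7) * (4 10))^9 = (0 10 4 7)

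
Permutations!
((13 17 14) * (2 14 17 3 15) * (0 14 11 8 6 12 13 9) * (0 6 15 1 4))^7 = (17)(0 1 13 6 14 4 3 12 9)(2 15 8 11)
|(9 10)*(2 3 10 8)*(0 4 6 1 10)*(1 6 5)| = 9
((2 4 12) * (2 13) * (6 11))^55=(2 13 12 4)(6 11)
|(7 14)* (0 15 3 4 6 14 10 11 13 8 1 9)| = |(0 15 3 4 6 14 7 10 11 13 8 1 9)| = 13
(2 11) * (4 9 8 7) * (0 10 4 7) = (0 10 4 9 8)(2 11) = [10, 1, 11, 3, 9, 5, 6, 7, 0, 8, 4, 2]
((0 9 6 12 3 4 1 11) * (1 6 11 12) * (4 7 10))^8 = (0 11 9)(1 12 3 7 10 4 6)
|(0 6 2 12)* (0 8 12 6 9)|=2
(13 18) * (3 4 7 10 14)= (3 4 7 10 14)(13 18)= [0, 1, 2, 4, 7, 5, 6, 10, 8, 9, 14, 11, 12, 18, 3, 15, 16, 17, 13]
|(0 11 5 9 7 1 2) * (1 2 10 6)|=|(0 11 5 9 7 2)(1 10 6)|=6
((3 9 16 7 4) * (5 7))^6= (16)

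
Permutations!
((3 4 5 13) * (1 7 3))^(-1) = (1 13 5 4 3 7)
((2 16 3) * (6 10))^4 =((2 16 3)(6 10))^4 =(2 16 3)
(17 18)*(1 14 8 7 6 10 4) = (1 14 8 7 6 10 4)(17 18) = [0, 14, 2, 3, 1, 5, 10, 6, 7, 9, 4, 11, 12, 13, 8, 15, 16, 18, 17]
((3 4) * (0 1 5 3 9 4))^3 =(0 3 5 1)(4 9)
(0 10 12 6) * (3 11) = (0 10 12 6)(3 11) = [10, 1, 2, 11, 4, 5, 0, 7, 8, 9, 12, 3, 6]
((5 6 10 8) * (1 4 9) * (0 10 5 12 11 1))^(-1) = (0 9 4 1 11 12 8 10)(5 6)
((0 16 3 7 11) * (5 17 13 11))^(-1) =(0 11 13 17 5 7 3 16)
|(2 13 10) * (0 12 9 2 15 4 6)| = |(0 12 9 2 13 10 15 4 6)| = 9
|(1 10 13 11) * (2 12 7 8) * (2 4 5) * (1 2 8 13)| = 30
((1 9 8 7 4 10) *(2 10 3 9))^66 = ((1 2 10)(3 9 8 7 4))^66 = (10)(3 9 8 7 4)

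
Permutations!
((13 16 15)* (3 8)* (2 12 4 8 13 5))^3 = (2 8 16)(3 15 12)(4 13 5)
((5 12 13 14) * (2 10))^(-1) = ((2 10)(5 12 13 14))^(-1) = (2 10)(5 14 13 12)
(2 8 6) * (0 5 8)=[5, 1, 0, 3, 4, 8, 2, 7, 6]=(0 5 8 6 2)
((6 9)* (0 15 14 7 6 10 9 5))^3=(0 7)(5 14)(6 15)(9 10)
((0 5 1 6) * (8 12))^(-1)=((0 5 1 6)(8 12))^(-1)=(0 6 1 5)(8 12)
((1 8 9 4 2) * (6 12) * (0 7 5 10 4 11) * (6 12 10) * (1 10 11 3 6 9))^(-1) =((12)(0 7 5 9 3 6 11)(1 8)(2 10 4))^(-1) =(12)(0 11 6 3 9 5 7)(1 8)(2 4 10)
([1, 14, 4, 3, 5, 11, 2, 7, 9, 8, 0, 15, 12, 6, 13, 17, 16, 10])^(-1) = (0 10 17 15 11 5 4 2 6 13 14 1)(8 9)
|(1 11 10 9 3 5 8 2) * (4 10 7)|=10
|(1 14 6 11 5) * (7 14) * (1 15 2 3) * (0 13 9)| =9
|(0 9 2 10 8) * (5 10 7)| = 7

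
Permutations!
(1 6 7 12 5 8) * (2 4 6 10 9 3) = (1 10 9 3 2 4 6 7 12 5 8) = [0, 10, 4, 2, 6, 8, 7, 12, 1, 3, 9, 11, 5]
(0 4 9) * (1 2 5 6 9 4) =[1, 2, 5, 3, 4, 6, 9, 7, 8, 0] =(0 1 2 5 6 9)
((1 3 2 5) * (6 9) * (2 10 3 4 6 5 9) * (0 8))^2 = (10)(1 6 9)(2 5 4)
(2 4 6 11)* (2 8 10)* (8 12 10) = (2 4 6 11 12 10) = [0, 1, 4, 3, 6, 5, 11, 7, 8, 9, 2, 12, 10]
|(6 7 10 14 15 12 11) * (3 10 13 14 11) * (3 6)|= |(3 10 11)(6 7 13 14 15 12)|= 6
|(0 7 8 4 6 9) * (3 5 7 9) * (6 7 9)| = 15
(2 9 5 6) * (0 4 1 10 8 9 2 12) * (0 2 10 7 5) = (0 4 1 7 5 6 12 2 10 8 9) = [4, 7, 10, 3, 1, 6, 12, 5, 9, 0, 8, 11, 2]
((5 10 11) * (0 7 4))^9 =((0 7 4)(5 10 11))^9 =(11)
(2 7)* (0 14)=(0 14)(2 7)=[14, 1, 7, 3, 4, 5, 6, 2, 8, 9, 10, 11, 12, 13, 0]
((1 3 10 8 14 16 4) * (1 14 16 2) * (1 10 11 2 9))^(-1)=(1 9 14 4 16 8 10 2 11 3)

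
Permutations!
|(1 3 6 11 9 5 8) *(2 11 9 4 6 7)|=10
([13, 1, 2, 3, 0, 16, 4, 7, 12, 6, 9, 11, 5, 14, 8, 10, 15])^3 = (0 8 16 9)(4 14 5 10)(6 13 12 15)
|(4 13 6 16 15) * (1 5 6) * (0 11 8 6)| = |(0 11 8 6 16 15 4 13 1 5)| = 10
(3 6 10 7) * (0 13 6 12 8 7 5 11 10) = (0 13 6)(3 12 8 7)(5 11 10) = [13, 1, 2, 12, 4, 11, 0, 3, 7, 9, 5, 10, 8, 6]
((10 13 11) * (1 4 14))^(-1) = (1 14 4)(10 11 13)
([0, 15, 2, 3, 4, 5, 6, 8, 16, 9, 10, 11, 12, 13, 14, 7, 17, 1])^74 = [0, 7, 2, 3, 4, 5, 6, 16, 17, 9, 10, 11, 12, 13, 14, 8, 1, 15]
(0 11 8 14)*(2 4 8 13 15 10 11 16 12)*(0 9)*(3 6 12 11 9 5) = (0 16 11 13 15 10 9)(2 4 8 14 5 3 6 12) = [16, 1, 4, 6, 8, 3, 12, 7, 14, 0, 9, 13, 2, 15, 5, 10, 11]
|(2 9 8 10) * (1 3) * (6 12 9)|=|(1 3)(2 6 12 9 8 10)|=6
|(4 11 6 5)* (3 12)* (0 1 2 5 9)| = |(0 1 2 5 4 11 6 9)(3 12)| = 8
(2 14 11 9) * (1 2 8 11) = [0, 2, 14, 3, 4, 5, 6, 7, 11, 8, 10, 9, 12, 13, 1] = (1 2 14)(8 11 9)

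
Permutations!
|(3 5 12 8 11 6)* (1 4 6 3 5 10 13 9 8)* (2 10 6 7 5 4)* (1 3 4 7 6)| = 13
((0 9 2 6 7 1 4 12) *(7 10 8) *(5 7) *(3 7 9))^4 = ((0 3 7 1 4 12)(2 6 10 8 5 9))^4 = (0 4 7)(1 3 12)(2 5 10)(6 9 8)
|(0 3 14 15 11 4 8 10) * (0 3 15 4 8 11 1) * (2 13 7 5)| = |(0 15 1)(2 13 7 5)(3 14 4 11 8 10)| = 12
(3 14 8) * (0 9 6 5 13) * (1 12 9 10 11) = (0 10 11 1 12 9 6 5 13)(3 14 8) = [10, 12, 2, 14, 4, 13, 5, 7, 3, 6, 11, 1, 9, 0, 8]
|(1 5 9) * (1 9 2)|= |(9)(1 5 2)|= 3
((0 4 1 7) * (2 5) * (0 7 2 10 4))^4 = (1 4 10 5 2)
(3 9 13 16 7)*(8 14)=(3 9 13 16 7)(8 14)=[0, 1, 2, 9, 4, 5, 6, 3, 14, 13, 10, 11, 12, 16, 8, 15, 7]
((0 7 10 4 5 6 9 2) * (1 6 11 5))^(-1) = ((0 7 10 4 1 6 9 2)(5 11))^(-1) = (0 2 9 6 1 4 10 7)(5 11)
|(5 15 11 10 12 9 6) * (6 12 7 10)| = |(5 15 11 6)(7 10)(9 12)| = 4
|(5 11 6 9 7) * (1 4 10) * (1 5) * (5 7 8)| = 20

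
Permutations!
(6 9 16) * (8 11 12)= (6 9 16)(8 11 12)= [0, 1, 2, 3, 4, 5, 9, 7, 11, 16, 10, 12, 8, 13, 14, 15, 6]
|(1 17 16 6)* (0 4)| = |(0 4)(1 17 16 6)| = 4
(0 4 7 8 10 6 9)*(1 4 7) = (0 7 8 10 6 9)(1 4) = [7, 4, 2, 3, 1, 5, 9, 8, 10, 0, 6]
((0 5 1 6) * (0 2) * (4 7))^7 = ((0 5 1 6 2)(4 7))^7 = (0 1 2 5 6)(4 7)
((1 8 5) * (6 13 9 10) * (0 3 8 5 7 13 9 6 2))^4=((0 3 8 7 13 6 9 10 2)(1 5))^4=(0 13 2 7 10 8 9 3 6)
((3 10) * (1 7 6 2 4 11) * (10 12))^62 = (1 6 4)(2 11 7)(3 10 12)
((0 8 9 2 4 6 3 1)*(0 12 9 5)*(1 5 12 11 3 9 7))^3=(0 7 3 8 1 5 12 11)(2 9 6 4)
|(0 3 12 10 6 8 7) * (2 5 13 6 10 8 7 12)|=|(0 3 2 5 13 6 7)(8 12)|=14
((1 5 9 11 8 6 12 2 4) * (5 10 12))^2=(1 12 4 10 2)(5 11 6 9 8)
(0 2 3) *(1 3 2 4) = (0 4 1 3) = [4, 3, 2, 0, 1]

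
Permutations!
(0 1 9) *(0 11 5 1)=(1 9 11 5)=[0, 9, 2, 3, 4, 1, 6, 7, 8, 11, 10, 5]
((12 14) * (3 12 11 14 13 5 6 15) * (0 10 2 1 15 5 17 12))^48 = ((0 10 2 1 15 3)(5 6)(11 14)(12 13 17))^48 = (17)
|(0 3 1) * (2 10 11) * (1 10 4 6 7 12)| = 10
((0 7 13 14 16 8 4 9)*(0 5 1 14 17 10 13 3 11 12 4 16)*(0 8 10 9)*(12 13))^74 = ((0 7 3 11 13 17 9 5 1 14 8 16 10 12 4))^74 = (0 4 12 10 16 8 14 1 5 9 17 13 11 3 7)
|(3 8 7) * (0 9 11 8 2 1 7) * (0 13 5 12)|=28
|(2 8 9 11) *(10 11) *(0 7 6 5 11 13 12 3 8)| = 6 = |(0 7 6 5 11 2)(3 8 9 10 13 12)|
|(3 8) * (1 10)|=2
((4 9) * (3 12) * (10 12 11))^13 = (3 11 10 12)(4 9)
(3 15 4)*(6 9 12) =(3 15 4)(6 9 12) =[0, 1, 2, 15, 3, 5, 9, 7, 8, 12, 10, 11, 6, 13, 14, 4]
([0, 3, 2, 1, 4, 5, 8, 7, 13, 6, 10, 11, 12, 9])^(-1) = [0, 3, 2, 1, 4, 5, 9, 7, 6, 13, 10, 11, 12, 8]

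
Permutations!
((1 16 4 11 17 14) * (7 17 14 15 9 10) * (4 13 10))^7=(1 9 10 14 15 13 11 17 16 4 7)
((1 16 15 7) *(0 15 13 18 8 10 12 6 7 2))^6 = (1 12 18)(6 8 16)(7 10 13)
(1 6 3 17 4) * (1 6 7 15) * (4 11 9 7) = (1 4 6 3 17 11 9 7 15) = [0, 4, 2, 17, 6, 5, 3, 15, 8, 7, 10, 9, 12, 13, 14, 1, 16, 11]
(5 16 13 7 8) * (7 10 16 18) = (5 18 7 8)(10 16 13) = [0, 1, 2, 3, 4, 18, 6, 8, 5, 9, 16, 11, 12, 10, 14, 15, 13, 17, 7]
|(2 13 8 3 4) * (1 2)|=6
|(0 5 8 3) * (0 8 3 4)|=5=|(0 5 3 8 4)|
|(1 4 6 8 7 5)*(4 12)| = |(1 12 4 6 8 7 5)| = 7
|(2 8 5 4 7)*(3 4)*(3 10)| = |(2 8 5 10 3 4 7)| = 7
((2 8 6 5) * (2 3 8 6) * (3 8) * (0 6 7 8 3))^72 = (8)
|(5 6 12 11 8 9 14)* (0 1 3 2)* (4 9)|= 8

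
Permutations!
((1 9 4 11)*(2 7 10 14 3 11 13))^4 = ((1 9 4 13 2 7 10 14 3 11))^4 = (1 2 3 4 10)(7 11 13 14 9)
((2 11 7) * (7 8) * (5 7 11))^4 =((2 5 7)(8 11))^4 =(11)(2 5 7)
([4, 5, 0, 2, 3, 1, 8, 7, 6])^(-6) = [3, 1, 4, 0, 2, 5, 6, 7, 8]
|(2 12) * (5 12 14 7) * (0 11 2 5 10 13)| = |(0 11 2 14 7 10 13)(5 12)| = 14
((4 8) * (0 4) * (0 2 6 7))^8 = (0 8 6)(2 7 4) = ((0 4 8 2 6 7))^8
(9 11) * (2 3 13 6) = (2 3 13 6)(9 11) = [0, 1, 3, 13, 4, 5, 2, 7, 8, 11, 10, 9, 12, 6]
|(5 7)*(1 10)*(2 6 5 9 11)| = |(1 10)(2 6 5 7 9 11)| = 6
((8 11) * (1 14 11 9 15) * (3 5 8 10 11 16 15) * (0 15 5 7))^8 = (0 3 8 16 1)(5 14 15 7 9)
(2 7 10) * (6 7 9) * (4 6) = (2 9 4 6 7 10) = [0, 1, 9, 3, 6, 5, 7, 10, 8, 4, 2]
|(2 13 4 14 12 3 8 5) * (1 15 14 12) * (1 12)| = 10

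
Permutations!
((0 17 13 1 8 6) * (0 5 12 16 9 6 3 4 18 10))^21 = (0 1 4)(3 10 13)(5 12 16 9 6)(8 18 17)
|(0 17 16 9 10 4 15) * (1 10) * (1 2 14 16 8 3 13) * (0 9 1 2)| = |(0 17 8 3 13 2 14 16 1 10 4 15 9)| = 13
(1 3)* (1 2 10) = (1 3 2 10) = [0, 3, 10, 2, 4, 5, 6, 7, 8, 9, 1]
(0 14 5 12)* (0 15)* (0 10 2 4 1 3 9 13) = (0 14 5 12 15 10 2 4 1 3 9 13) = [14, 3, 4, 9, 1, 12, 6, 7, 8, 13, 2, 11, 15, 0, 5, 10]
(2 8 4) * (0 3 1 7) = (0 3 1 7)(2 8 4) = [3, 7, 8, 1, 2, 5, 6, 0, 4]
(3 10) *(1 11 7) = [0, 11, 2, 10, 4, 5, 6, 1, 8, 9, 3, 7] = (1 11 7)(3 10)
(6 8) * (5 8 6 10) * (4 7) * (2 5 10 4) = (10)(2 5 8 4 7) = [0, 1, 5, 3, 7, 8, 6, 2, 4, 9, 10]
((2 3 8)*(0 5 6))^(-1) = (0 6 5)(2 8 3)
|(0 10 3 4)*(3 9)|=5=|(0 10 9 3 4)|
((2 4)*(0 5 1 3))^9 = (0 5 1 3)(2 4)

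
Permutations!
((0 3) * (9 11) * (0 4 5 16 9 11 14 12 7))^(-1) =(0 7 12 14 9 16 5 4 3)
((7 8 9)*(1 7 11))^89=(1 11 9 8 7)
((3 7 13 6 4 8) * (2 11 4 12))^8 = (2 12 6 13 7 3 8 4 11)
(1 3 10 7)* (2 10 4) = (1 3 4 2 10 7) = [0, 3, 10, 4, 2, 5, 6, 1, 8, 9, 7]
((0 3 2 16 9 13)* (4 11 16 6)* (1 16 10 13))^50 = ((0 3 2 6 4 11 10 13)(1 16 9))^50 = (0 2 4 10)(1 9 16)(3 6 11 13)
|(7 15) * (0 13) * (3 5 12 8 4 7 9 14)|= 18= |(0 13)(3 5 12 8 4 7 15 9 14)|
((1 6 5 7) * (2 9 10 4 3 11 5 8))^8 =(1 11 10 8 7 3 9 6 5 4 2)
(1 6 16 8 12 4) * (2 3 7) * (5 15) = (1 6 16 8 12 4)(2 3 7)(5 15) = [0, 6, 3, 7, 1, 15, 16, 2, 12, 9, 10, 11, 4, 13, 14, 5, 8]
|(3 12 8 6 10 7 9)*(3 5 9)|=|(3 12 8 6 10 7)(5 9)|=6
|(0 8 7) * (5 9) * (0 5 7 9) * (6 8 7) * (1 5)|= |(0 7 1 5)(6 8 9)|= 12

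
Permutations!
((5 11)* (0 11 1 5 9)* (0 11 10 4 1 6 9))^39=(0 11 9 6 5 1 4 10)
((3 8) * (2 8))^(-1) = (2 3 8)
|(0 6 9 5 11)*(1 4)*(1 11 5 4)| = 5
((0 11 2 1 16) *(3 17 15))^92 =((0 11 2 1 16)(3 17 15))^92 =(0 2 16 11 1)(3 15 17)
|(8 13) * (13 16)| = |(8 16 13)| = 3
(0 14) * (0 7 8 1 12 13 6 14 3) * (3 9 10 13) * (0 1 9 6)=(0 6 14 7 8 9 10 13)(1 12 3)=[6, 12, 2, 1, 4, 5, 14, 8, 9, 10, 13, 11, 3, 0, 7]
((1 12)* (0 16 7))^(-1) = ((0 16 7)(1 12))^(-1) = (0 7 16)(1 12)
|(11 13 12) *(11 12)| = |(11 13)| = 2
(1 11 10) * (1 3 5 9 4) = [0, 11, 2, 5, 1, 9, 6, 7, 8, 4, 3, 10] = (1 11 10 3 5 9 4)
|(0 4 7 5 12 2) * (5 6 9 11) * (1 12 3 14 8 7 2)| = 24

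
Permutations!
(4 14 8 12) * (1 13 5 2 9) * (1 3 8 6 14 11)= (1 13 5 2 9 3 8 12 4 11)(6 14)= [0, 13, 9, 8, 11, 2, 14, 7, 12, 3, 10, 1, 4, 5, 6]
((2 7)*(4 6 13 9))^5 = ((2 7)(4 6 13 9))^5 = (2 7)(4 6 13 9)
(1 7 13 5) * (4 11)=(1 7 13 5)(4 11)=[0, 7, 2, 3, 11, 1, 6, 13, 8, 9, 10, 4, 12, 5]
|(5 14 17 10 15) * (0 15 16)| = 7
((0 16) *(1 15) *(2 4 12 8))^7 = ((0 16)(1 15)(2 4 12 8))^7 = (0 16)(1 15)(2 8 12 4)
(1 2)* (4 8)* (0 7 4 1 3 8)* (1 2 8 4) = [7, 8, 3, 4, 0, 5, 6, 1, 2] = (0 7 1 8 2 3 4)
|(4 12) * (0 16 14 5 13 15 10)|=|(0 16 14 5 13 15 10)(4 12)|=14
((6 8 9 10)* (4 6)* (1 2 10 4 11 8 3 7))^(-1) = (1 7 3 6 4 9 8 11 10 2)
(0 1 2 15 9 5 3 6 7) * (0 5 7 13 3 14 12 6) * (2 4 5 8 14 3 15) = (0 1 4 5 3)(6 13 15 9 7 8 14 12) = [1, 4, 2, 0, 5, 3, 13, 8, 14, 7, 10, 11, 6, 15, 12, 9]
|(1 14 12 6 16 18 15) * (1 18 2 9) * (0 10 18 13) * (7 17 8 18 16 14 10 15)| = |(0 15 13)(1 10 16 2 9)(6 14 12)(7 17 8 18)| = 60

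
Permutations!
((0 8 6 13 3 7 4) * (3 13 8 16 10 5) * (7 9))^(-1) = (0 4 7 9 3 5 10 16)(6 8)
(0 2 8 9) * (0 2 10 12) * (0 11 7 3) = (0 10 12 11 7 3)(2 8 9) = [10, 1, 8, 0, 4, 5, 6, 3, 9, 2, 12, 7, 11]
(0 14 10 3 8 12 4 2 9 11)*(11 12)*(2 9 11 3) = (0 14 10 2 11)(3 8)(4 9 12) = [14, 1, 11, 8, 9, 5, 6, 7, 3, 12, 2, 0, 4, 13, 10]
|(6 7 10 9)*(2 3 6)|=|(2 3 6 7 10 9)|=6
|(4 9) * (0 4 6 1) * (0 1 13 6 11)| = |(0 4 9 11)(6 13)| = 4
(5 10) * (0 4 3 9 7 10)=(0 4 3 9 7 10 5)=[4, 1, 2, 9, 3, 0, 6, 10, 8, 7, 5]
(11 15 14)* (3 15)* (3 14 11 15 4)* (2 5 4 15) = (2 5 4 3 15 11 14) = [0, 1, 5, 15, 3, 4, 6, 7, 8, 9, 10, 14, 12, 13, 2, 11]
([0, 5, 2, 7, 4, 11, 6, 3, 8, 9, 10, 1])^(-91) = [0, 11, 2, 7, 4, 1, 6, 3, 8, 9, 10, 5]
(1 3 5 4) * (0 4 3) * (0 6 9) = (0 4 1 6 9)(3 5) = [4, 6, 2, 5, 1, 3, 9, 7, 8, 0]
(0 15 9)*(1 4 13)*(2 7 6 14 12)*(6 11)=[15, 4, 7, 3, 13, 5, 14, 11, 8, 0, 10, 6, 2, 1, 12, 9]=(0 15 9)(1 4 13)(2 7 11 6 14 12)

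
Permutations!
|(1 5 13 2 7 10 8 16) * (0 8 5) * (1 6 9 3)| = 35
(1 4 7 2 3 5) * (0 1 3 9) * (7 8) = (0 1 4 8 7 2 9)(3 5) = [1, 4, 9, 5, 8, 3, 6, 2, 7, 0]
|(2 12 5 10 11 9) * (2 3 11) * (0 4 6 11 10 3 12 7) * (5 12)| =10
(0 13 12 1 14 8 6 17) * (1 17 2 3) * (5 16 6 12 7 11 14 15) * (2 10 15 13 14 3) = [14, 13, 2, 1, 4, 16, 10, 11, 12, 9, 15, 3, 17, 7, 8, 5, 6, 0] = (0 14 8 12 17)(1 13 7 11 3)(5 16 6 10 15)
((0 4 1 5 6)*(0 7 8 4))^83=((1 5 6 7 8 4))^83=(1 4 8 7 6 5)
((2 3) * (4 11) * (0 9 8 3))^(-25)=((0 9 8 3 2)(4 11))^(-25)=(4 11)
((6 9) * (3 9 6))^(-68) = (9)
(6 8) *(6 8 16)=(6 16)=[0, 1, 2, 3, 4, 5, 16, 7, 8, 9, 10, 11, 12, 13, 14, 15, 6]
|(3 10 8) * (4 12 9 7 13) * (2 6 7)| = 21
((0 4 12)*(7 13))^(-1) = ((0 4 12)(7 13))^(-1) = (0 12 4)(7 13)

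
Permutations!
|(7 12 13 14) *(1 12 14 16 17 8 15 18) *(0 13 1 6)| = |(0 13 16 17 8 15 18 6)(1 12)(7 14)| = 8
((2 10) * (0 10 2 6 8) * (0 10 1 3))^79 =(0 1 3)(6 8 10)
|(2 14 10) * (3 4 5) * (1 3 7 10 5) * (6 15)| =30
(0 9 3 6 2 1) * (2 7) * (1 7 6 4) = (0 9 3 4 1)(2 7) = [9, 0, 7, 4, 1, 5, 6, 2, 8, 3]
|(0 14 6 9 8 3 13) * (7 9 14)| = 6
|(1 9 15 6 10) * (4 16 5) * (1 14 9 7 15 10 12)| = |(1 7 15 6 12)(4 16 5)(9 10 14)| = 15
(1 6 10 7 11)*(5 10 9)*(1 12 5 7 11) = (1 6 9 7)(5 10 11 12) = [0, 6, 2, 3, 4, 10, 9, 1, 8, 7, 11, 12, 5]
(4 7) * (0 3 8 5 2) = (0 3 8 5 2)(4 7) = [3, 1, 0, 8, 7, 2, 6, 4, 5]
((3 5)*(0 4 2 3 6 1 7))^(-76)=(0 5)(1 2)(3 7)(4 6)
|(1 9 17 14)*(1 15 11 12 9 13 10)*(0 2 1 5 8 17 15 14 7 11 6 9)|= |(0 2 1 13 10 5 8 17 7 11 12)(6 9 15)|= 33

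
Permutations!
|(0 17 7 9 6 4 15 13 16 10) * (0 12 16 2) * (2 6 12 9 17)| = 4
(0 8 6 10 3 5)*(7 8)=[7, 1, 2, 5, 4, 0, 10, 8, 6, 9, 3]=(0 7 8 6 10 3 5)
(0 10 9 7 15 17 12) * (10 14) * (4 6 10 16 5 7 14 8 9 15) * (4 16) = (0 8 9 14 4 6 10 15 17 12)(5 7 16) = [8, 1, 2, 3, 6, 7, 10, 16, 9, 14, 15, 11, 0, 13, 4, 17, 5, 12]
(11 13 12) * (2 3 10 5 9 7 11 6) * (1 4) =(1 4)(2 3 10 5 9 7 11 13 12 6) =[0, 4, 3, 10, 1, 9, 2, 11, 8, 7, 5, 13, 6, 12]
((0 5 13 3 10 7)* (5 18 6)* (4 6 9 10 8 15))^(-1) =(0 7 10 9 18)(3 13 5 6 4 15 8)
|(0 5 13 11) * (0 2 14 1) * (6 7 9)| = |(0 5 13 11 2 14 1)(6 7 9)| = 21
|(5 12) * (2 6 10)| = |(2 6 10)(5 12)| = 6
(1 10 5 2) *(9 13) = (1 10 5 2)(9 13) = [0, 10, 1, 3, 4, 2, 6, 7, 8, 13, 5, 11, 12, 9]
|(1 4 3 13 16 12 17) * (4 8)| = 8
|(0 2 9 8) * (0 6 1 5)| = |(0 2 9 8 6 1 5)| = 7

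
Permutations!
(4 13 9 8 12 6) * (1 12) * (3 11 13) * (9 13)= (13)(1 12 6 4 3 11 9 8)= [0, 12, 2, 11, 3, 5, 4, 7, 1, 8, 10, 9, 6, 13]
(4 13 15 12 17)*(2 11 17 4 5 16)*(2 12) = [0, 1, 11, 3, 13, 16, 6, 7, 8, 9, 10, 17, 4, 15, 14, 2, 12, 5] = (2 11 17 5 16 12 4 13 15)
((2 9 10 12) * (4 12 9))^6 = (12)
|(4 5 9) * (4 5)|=2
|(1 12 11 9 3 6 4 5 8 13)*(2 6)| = 11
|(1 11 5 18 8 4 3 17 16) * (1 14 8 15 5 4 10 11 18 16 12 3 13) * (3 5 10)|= 7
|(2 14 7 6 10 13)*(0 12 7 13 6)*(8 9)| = |(0 12 7)(2 14 13)(6 10)(8 9)| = 6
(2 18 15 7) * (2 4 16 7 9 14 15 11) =(2 18 11)(4 16 7)(9 14 15) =[0, 1, 18, 3, 16, 5, 6, 4, 8, 14, 10, 2, 12, 13, 15, 9, 7, 17, 11]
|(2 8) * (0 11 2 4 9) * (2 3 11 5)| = 6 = |(0 5 2 8 4 9)(3 11)|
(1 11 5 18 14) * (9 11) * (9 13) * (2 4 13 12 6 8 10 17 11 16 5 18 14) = [0, 12, 4, 3, 13, 14, 8, 7, 10, 16, 17, 18, 6, 9, 1, 15, 5, 11, 2] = (1 12 6 8 10 17 11 18 2 4 13 9 16 5 14)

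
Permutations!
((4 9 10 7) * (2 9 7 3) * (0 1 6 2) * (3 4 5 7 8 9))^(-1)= ((0 1 6 2 3)(4 8 9 10)(5 7))^(-1)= (0 3 2 6 1)(4 10 9 8)(5 7)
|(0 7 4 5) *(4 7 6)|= |(7)(0 6 4 5)|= 4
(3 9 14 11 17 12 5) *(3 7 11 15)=[0, 1, 2, 9, 4, 7, 6, 11, 8, 14, 10, 17, 5, 13, 15, 3, 16, 12]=(3 9 14 15)(5 7 11 17 12)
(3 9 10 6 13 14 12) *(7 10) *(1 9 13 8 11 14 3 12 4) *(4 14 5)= (14)(1 9 7 10 6 8 11 5 4)(3 13)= [0, 9, 2, 13, 1, 4, 8, 10, 11, 7, 6, 5, 12, 3, 14]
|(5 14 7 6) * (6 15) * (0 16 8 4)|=20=|(0 16 8 4)(5 14 7 15 6)|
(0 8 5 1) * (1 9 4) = [8, 0, 2, 3, 1, 9, 6, 7, 5, 4] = (0 8 5 9 4 1)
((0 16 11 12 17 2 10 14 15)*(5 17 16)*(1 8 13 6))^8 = (0 5 17 2 10 14 15)(11 16 12)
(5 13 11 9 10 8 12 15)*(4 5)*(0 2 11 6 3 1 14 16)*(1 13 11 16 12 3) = [2, 14, 16, 13, 5, 11, 1, 7, 3, 10, 8, 9, 15, 6, 12, 4, 0] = (0 2 16)(1 14 12 15 4 5 11 9 10 8 3 13 6)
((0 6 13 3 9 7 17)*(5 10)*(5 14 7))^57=(0 14 9 6 7 5 13 17 10 3)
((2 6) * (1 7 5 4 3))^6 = (1 7 5 4 3)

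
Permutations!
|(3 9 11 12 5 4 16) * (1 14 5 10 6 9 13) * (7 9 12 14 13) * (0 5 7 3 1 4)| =12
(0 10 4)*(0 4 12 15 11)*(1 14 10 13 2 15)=[13, 14, 15, 3, 4, 5, 6, 7, 8, 9, 12, 0, 1, 2, 10, 11]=(0 13 2 15 11)(1 14 10 12)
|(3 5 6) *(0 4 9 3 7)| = 7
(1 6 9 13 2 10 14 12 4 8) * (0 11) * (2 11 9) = (0 9 13 11)(1 6 2 10 14 12 4 8) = [9, 6, 10, 3, 8, 5, 2, 7, 1, 13, 14, 0, 4, 11, 12]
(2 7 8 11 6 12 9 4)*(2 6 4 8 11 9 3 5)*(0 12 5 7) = (0 12 3 7 11 4 6 5 2)(8 9) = [12, 1, 0, 7, 6, 2, 5, 11, 9, 8, 10, 4, 3]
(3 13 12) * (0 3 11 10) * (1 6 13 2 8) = [3, 6, 8, 2, 4, 5, 13, 7, 1, 9, 0, 10, 11, 12] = (0 3 2 8 1 6 13 12 11 10)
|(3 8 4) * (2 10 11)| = |(2 10 11)(3 8 4)| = 3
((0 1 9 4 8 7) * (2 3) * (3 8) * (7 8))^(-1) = (0 7 2 3 4 9 1)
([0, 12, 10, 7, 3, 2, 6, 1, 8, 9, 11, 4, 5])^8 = (1 7 3 4 11 10 2 5 12)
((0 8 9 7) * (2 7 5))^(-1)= ((0 8 9 5 2 7))^(-1)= (0 7 2 5 9 8)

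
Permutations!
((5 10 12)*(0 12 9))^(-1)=((0 12 5 10 9))^(-1)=(0 9 10 5 12)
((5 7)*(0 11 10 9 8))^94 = (0 8 9 10 11)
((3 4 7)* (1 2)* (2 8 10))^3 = ((1 8 10 2)(3 4 7))^3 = (1 2 10 8)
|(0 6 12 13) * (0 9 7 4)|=|(0 6 12 13 9 7 4)|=7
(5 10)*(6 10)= (5 6 10)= [0, 1, 2, 3, 4, 6, 10, 7, 8, 9, 5]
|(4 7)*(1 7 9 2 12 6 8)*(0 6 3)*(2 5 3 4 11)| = |(0 6 8 1 7 11 2 12 4 9 5 3)| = 12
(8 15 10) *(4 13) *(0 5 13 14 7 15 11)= (0 5 13 4 14 7 15 10 8 11)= [5, 1, 2, 3, 14, 13, 6, 15, 11, 9, 8, 0, 12, 4, 7, 10]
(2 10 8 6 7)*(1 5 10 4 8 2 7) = [0, 5, 4, 3, 8, 10, 1, 7, 6, 9, 2] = (1 5 10 2 4 8 6)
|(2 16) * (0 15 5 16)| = |(0 15 5 16 2)| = 5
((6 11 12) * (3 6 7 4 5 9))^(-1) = (3 9 5 4 7 12 11 6) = ((3 6 11 12 7 4 5 9))^(-1)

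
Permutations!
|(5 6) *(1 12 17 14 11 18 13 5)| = 9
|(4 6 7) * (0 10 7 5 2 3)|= |(0 10 7 4 6 5 2 3)|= 8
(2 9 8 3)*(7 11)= (2 9 8 3)(7 11)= [0, 1, 9, 2, 4, 5, 6, 11, 3, 8, 10, 7]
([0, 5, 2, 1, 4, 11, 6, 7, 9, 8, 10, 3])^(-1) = (1 3 11 5)(8 9)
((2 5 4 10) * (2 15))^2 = ((2 5 4 10 15))^2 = (2 4 15 5 10)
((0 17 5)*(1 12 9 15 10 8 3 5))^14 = (0 9 3 1 10)(5 12 8 17 15)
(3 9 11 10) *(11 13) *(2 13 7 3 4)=(2 13 11 10 4)(3 9 7)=[0, 1, 13, 9, 2, 5, 6, 3, 8, 7, 4, 10, 12, 11]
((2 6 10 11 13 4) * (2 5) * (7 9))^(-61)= (2 10 13 5 6 11 4)(7 9)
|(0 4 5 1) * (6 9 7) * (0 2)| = 15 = |(0 4 5 1 2)(6 9 7)|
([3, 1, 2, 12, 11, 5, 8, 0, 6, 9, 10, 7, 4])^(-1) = [7, 1, 2, 0, 12, 5, 8, 11, 6, 9, 10, 4, 3]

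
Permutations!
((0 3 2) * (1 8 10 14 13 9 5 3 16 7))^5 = (0 10 3 1 9 16 14 2 8 5 7 13)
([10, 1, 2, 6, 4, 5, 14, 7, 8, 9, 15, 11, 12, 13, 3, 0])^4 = [10, 1, 2, 6, 4, 5, 14, 7, 8, 9, 15, 11, 12, 13, 3, 0]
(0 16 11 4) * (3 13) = (0 16 11 4)(3 13) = [16, 1, 2, 13, 0, 5, 6, 7, 8, 9, 10, 4, 12, 3, 14, 15, 11]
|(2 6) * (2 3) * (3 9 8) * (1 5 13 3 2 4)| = |(1 5 13 3 4)(2 6 9 8)| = 20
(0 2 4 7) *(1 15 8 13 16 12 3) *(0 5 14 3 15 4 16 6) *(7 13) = (0 2 16 12 15 8 7 5 14 3 1 4 13 6) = [2, 4, 16, 1, 13, 14, 0, 5, 7, 9, 10, 11, 15, 6, 3, 8, 12]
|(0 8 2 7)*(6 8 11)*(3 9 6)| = |(0 11 3 9 6 8 2 7)| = 8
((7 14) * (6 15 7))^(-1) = (6 14 7 15)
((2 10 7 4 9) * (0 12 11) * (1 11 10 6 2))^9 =(0 12 10 7 4 9 1 11)(2 6)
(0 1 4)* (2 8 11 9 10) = (0 1 4)(2 8 11 9 10) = [1, 4, 8, 3, 0, 5, 6, 7, 11, 10, 2, 9]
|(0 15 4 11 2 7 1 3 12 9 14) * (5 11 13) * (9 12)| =|(0 15 4 13 5 11 2 7 1 3 9 14)| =12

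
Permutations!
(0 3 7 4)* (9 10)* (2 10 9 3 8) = (0 8 2 10 3 7 4) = [8, 1, 10, 7, 0, 5, 6, 4, 2, 9, 3]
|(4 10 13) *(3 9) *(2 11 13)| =|(2 11 13 4 10)(3 9)| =10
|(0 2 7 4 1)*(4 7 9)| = 5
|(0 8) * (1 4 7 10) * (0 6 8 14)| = 4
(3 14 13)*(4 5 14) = (3 4 5 14 13) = [0, 1, 2, 4, 5, 14, 6, 7, 8, 9, 10, 11, 12, 3, 13]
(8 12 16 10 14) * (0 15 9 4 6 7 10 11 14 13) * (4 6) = (0 15 9 6 7 10 13)(8 12 16 11 14) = [15, 1, 2, 3, 4, 5, 7, 10, 12, 6, 13, 14, 16, 0, 8, 9, 11]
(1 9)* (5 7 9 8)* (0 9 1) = (0 9)(1 8 5 7) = [9, 8, 2, 3, 4, 7, 6, 1, 5, 0]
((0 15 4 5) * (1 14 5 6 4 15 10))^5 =((15)(0 10 1 14 5)(4 6))^5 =(15)(4 6)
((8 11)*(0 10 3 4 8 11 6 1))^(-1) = (11)(0 1 6 8 4 3 10)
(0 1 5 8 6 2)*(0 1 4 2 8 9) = [4, 5, 1, 3, 2, 9, 8, 7, 6, 0] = (0 4 2 1 5 9)(6 8)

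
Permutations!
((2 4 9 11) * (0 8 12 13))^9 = ((0 8 12 13)(2 4 9 11))^9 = (0 8 12 13)(2 4 9 11)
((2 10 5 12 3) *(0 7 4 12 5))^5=((0 7 4 12 3 2 10))^5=(0 2 12 7 10 3 4)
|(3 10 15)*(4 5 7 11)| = |(3 10 15)(4 5 7 11)| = 12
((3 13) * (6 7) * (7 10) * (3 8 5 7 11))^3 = (3 5 10 13 7 11 8 6)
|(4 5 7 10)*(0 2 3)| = 12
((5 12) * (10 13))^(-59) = (5 12)(10 13)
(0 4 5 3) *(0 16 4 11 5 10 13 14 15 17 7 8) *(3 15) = (0 11 5 15 17 7 8)(3 16 4 10 13 14) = [11, 1, 2, 16, 10, 15, 6, 8, 0, 9, 13, 5, 12, 14, 3, 17, 4, 7]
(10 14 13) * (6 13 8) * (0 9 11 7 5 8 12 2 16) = (0 9 11 7 5 8 6 13 10 14 12 2 16) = [9, 1, 16, 3, 4, 8, 13, 5, 6, 11, 14, 7, 2, 10, 12, 15, 0]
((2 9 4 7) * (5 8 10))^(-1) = ((2 9 4 7)(5 8 10))^(-1) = (2 7 4 9)(5 10 8)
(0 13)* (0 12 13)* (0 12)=(0 12 13)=[12, 1, 2, 3, 4, 5, 6, 7, 8, 9, 10, 11, 13, 0]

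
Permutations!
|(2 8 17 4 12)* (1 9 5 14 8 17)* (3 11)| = 20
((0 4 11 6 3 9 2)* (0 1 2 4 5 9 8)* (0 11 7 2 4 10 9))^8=(11)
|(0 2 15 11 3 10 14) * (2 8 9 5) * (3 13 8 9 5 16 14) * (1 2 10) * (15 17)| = 20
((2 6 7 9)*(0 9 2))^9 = ((0 9)(2 6 7))^9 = (0 9)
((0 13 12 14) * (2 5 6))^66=((0 13 12 14)(2 5 6))^66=(0 12)(13 14)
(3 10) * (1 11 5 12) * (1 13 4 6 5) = (1 11)(3 10)(4 6 5 12 13) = [0, 11, 2, 10, 6, 12, 5, 7, 8, 9, 3, 1, 13, 4]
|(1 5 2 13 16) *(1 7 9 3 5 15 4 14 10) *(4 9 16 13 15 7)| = 30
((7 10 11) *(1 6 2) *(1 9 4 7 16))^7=((1 6 2 9 4 7 10 11 16))^7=(1 11 7 9 6 16 10 4 2)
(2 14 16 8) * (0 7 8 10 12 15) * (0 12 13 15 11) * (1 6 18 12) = (0 7 8 2 14 16 10 13 15 1 6 18 12 11) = [7, 6, 14, 3, 4, 5, 18, 8, 2, 9, 13, 0, 11, 15, 16, 1, 10, 17, 12]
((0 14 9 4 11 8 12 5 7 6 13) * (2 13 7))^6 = ((0 14 9 4 11 8 12 5 2 13)(6 7))^6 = (0 12 9 2 11)(4 13 8 14 5)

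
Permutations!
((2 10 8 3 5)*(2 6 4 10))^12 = (10)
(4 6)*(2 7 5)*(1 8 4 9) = (1 8 4 6 9)(2 7 5) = [0, 8, 7, 3, 6, 2, 9, 5, 4, 1]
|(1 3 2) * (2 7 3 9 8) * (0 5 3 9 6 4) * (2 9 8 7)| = 21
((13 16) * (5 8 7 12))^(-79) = ((5 8 7 12)(13 16))^(-79) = (5 8 7 12)(13 16)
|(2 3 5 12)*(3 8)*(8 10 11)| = |(2 10 11 8 3 5 12)| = 7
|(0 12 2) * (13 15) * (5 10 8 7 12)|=|(0 5 10 8 7 12 2)(13 15)|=14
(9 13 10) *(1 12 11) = (1 12 11)(9 13 10) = [0, 12, 2, 3, 4, 5, 6, 7, 8, 13, 9, 1, 11, 10]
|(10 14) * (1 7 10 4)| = |(1 7 10 14 4)| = 5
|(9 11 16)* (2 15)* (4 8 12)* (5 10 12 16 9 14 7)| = |(2 15)(4 8 16 14 7 5 10 12)(9 11)| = 8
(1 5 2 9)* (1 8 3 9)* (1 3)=[0, 5, 3, 9, 4, 2, 6, 7, 1, 8]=(1 5 2 3 9 8)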